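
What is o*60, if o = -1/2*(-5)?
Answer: 150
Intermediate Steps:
o = 5/2 (o = -1*½*(-5) = -½*(-5) = 5/2 ≈ 2.5000)
o*60 = (5/2)*60 = 150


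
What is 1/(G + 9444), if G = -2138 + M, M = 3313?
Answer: 1/10619 ≈ 9.4171e-5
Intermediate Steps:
G = 1175 (G = -2138 + 3313 = 1175)
1/(G + 9444) = 1/(1175 + 9444) = 1/10619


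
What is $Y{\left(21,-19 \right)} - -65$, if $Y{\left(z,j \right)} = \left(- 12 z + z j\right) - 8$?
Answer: $-594$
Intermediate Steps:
$Y{\left(z,j \right)} = -8 - 12 z + j z$ ($Y{\left(z,j \right)} = \left(- 12 z + j z\right) - 8 = -8 - 12 z + j z$)
$Y{\left(21,-19 \right)} - -65 = \left(-8 - 252 - 399\right) - -65 = \left(-8 - 252 - 399\right) + 65 = -659 + 65 = -594$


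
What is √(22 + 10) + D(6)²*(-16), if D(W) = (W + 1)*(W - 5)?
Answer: -784 + 4*√2 ≈ -778.34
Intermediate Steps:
D(W) = (1 + W)*(-5 + W)
√(22 + 10) + D(6)²*(-16) = √(22 + 10) + (-5 + 6² - 4*6)²*(-16) = √32 + (-5 + 36 - 24)²*(-16) = 4*√2 + 7²*(-16) = 4*√2 + 49*(-16) = 4*√2 - 784 = -784 + 4*√2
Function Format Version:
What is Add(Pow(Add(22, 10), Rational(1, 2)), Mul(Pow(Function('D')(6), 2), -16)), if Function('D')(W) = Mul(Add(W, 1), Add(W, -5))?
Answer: Add(-784, Mul(4, Pow(2, Rational(1, 2)))) ≈ -778.34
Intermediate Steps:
Function('D')(W) = Mul(Add(1, W), Add(-5, W))
Add(Pow(Add(22, 10), Rational(1, 2)), Mul(Pow(Function('D')(6), 2), -16)) = Add(Pow(Add(22, 10), Rational(1, 2)), Mul(Pow(Add(-5, Pow(6, 2), Mul(-4, 6)), 2), -16)) = Add(Pow(32, Rational(1, 2)), Mul(Pow(Add(-5, 36, -24), 2), -16)) = Add(Mul(4, Pow(2, Rational(1, 2))), Mul(Pow(7, 2), -16)) = Add(Mul(4, Pow(2, Rational(1, 2))), Mul(49, -16)) = Add(Mul(4, Pow(2, Rational(1, 2))), -784) = Add(-784, Mul(4, Pow(2, Rational(1, 2))))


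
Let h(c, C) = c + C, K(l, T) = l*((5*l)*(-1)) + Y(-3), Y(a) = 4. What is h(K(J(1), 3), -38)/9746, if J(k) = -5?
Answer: -159/9746 ≈ -0.016314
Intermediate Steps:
K(l, T) = 4 - 5*l² (K(l, T) = l*((5*l)*(-1)) + 4 = l*(-5*l) + 4 = -5*l² + 4 = 4 - 5*l²)
h(c, C) = C + c
h(K(J(1), 3), -38)/9746 = (-38 + (4 - 5*(-5)²))/9746 = (-38 + (4 - 5*25))*(1/9746) = (-38 + (4 - 125))*(1/9746) = (-38 - 121)*(1/9746) = -159*1/9746 = -159/9746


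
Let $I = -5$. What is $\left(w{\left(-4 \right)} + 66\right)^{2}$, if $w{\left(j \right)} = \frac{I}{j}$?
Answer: $\frac{72361}{16} \approx 4522.6$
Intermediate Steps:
$w{\left(j \right)} = - \frac{5}{j}$
$\left(w{\left(-4 \right)} + 66\right)^{2} = \left(- \frac{5}{-4} + 66\right)^{2} = \left(\left(-5\right) \left(- \frac{1}{4}\right) + 66\right)^{2} = \left(\frac{5}{4} + 66\right)^{2} = \left(\frac{269}{4}\right)^{2} = \frac{72361}{16}$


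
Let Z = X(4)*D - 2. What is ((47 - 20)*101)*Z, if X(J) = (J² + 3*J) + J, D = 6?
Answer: 518130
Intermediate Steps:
X(J) = J² + 4*J
Z = 190 (Z = (4*(4 + 4))*6 - 2 = (4*8)*6 - 2 = 32*6 - 2 = 192 - 2 = 190)
((47 - 20)*101)*Z = ((47 - 20)*101)*190 = (27*101)*190 = 2727*190 = 518130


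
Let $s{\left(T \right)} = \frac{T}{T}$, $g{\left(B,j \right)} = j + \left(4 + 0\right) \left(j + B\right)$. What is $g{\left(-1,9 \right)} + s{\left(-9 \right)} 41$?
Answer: $82$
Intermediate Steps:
$g{\left(B,j \right)} = 4 B + 5 j$ ($g{\left(B,j \right)} = j + 4 \left(B + j\right) = j + \left(4 B + 4 j\right) = 4 B + 5 j$)
$s{\left(T \right)} = 1$
$g{\left(-1,9 \right)} + s{\left(-9 \right)} 41 = \left(4 \left(-1\right) + 5 \cdot 9\right) + 1 \cdot 41 = \left(-4 + 45\right) + 41 = 41 + 41 = 82$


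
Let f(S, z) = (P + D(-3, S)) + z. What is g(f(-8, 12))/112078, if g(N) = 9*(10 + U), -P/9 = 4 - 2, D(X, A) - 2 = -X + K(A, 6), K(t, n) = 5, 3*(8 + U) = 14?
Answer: 30/56039 ≈ 0.00053534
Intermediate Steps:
U = -10/3 (U = -8 + (1/3)*14 = -8 + 14/3 = -10/3 ≈ -3.3333)
D(X, A) = 7 - X (D(X, A) = 2 + (-X + 5) = 2 + (5 - X) = 7 - X)
P = -18 (P = -9*(4 - 2) = -9*2 = -18)
f(S, z) = -8 + z (f(S, z) = (-18 + (7 - 1*(-3))) + z = (-18 + (7 + 3)) + z = (-18 + 10) + z = -8 + z)
g(N) = 60 (g(N) = 9*(10 - 10/3) = 9*(20/3) = 60)
g(f(-8, 12))/112078 = 60/112078 = 60*(1/112078) = 30/56039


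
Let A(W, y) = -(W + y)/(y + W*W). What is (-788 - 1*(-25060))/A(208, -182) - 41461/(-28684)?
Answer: -1153633264075/28684 ≈ -4.0219e+7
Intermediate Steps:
A(W, y) = -(W + y)/(y + W**2)
(-788 - 1*(-25060))/A(208, -182) - 41461/(-28684) = (-788 - 1*(-25060))/(((-1*208 - 1*(-182))/(-182 + 208**2))) - 41461/(-28684) = (-788 + 25060)/(((-208 + 182)/(-182 + 43264))) - 41461*(-1/28684) = 24272/((-26/43082)) + 41461/28684 = 24272/(((1/43082)*(-26))) + 41461/28684 = 24272/(-1/1657) + 41461/28684 = 24272*(-1657) + 41461/28684 = -40218704 + 41461/28684 = -1153633264075/28684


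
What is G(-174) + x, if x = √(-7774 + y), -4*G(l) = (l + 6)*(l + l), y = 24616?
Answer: -14616 + √16842 ≈ -14486.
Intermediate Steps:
G(l) = -l*(6 + l)/2 (G(l) = -(l + 6)*(l + l)/4 = -(6 + l)*2*l/4 = -l*(6 + l)/2)
x = √16842 (x = √(-7774 + 24616) = √16842 ≈ 129.78)
G(-174) + x = -½*(-174)*(6 - 174) + √16842 = -½*(-174)*(-168) + √16842 = -14616 + √16842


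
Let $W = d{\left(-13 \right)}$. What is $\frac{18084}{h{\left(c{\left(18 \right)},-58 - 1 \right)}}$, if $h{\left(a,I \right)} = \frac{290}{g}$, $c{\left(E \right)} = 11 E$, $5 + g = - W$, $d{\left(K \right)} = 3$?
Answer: $- \frac{72336}{145} \approx -498.87$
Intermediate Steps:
$W = 3$
$g = -8$ ($g = -5 - 3 = -8$)
$h{\left(a,I \right)} = - \frac{145}{4}$ ($h{\left(a,I \right)} = \frac{290}{-8} = 290 \left(- \frac{1}{8}\right) = - \frac{145}{4}$)
$\frac{18084}{h{\left(c{\left(18 \right)},-58 - 1 \right)}} = \frac{18084}{- \frac{145}{4}} = 18084 \left(- \frac{4}{145}\right) = - \frac{72336}{145}$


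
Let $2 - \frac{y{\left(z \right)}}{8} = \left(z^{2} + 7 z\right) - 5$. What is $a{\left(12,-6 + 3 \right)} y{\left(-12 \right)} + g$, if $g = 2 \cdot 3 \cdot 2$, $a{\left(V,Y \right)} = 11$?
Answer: $-4652$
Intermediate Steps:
$y{\left(z \right)} = 56 - 56 z - 8 z^{2}$ ($y{\left(z \right)} = 16 - 8 \left(\left(z^{2} + 7 z\right) - 5\right) = 16 - 8 \left(-5 + z^{2} + 7 z\right) = 16 - \left(-40 + 8 z^{2} + 56 z\right) = 56 - 56 z - 8 z^{2}$)
$g = 12$ ($g = 6 \cdot 2 = 12$)
$a{\left(12,-6 + 3 \right)} y{\left(-12 \right)} + g = 11 \left(56 - -672 - 8 \left(-12\right)^{2}\right) + 12 = 11 \left(56 + 672 - 1152\right) + 12 = 11 \left(-424\right) + 12 = -4664 + 12 = -4652$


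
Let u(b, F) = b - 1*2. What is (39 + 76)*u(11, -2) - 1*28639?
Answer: -27604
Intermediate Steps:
u(b, F) = -2 + b (u(b, F) = b - 2 = -2 + b)
(39 + 76)*u(11, -2) - 1*28639 = (39 + 76)*(-2 + 11) - 1*28639 = 115*9 - 28639 = 1035 - 28639 = -27604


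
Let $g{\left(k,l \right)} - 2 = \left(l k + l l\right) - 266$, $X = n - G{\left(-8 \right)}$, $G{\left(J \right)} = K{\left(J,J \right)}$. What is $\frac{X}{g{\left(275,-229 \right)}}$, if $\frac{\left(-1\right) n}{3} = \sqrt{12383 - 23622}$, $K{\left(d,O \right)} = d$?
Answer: $- \frac{4}{5399} + \frac{3 i \sqrt{11239}}{10798} \approx -0.00074088 + 0.029454 i$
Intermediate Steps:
$G{\left(J \right)} = J$
$n = - 3 i \sqrt{11239}$ ($n = - 3 \sqrt{12383 - 23622} = - 3 \sqrt{-11239} = - 3 i \sqrt{11239} \approx - 318.04 i$)
$X = 8 - 3 i \sqrt{11239}$ ($X = - 3 i \sqrt{11239} - -8 = - 3 i \sqrt{11239} + 8 = 8 - 3 i \sqrt{11239} \approx 8.0 - 318.04 i$)
$g{\left(k,l \right)} = -264 + l^{2} + k l$ ($g{\left(k,l \right)} = 2 - \left(266 - l k - l l\right) = 2 - \left(266 - l^{2} - k l\right) = 2 + \left(-266 + l^{2} + k l\right) = -264 + l^{2} + k l$)
$\frac{X}{g{\left(275,-229 \right)}} = \frac{8 - 3 i \sqrt{11239}}{-264 + \left(-229\right)^{2} + 275 \left(-229\right)} = \frac{8 - 3 i \sqrt{11239}}{-264 + 52441 - 62975} = \frac{8 - 3 i \sqrt{11239}}{-10798} = \left(8 - 3 i \sqrt{11239}\right) \left(- \frac{1}{10798}\right) = - \frac{4}{5399} + \frac{3 i \sqrt{11239}}{10798}$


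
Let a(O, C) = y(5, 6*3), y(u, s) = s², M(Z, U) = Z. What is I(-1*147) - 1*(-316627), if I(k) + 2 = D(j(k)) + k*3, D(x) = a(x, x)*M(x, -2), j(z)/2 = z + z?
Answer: 125672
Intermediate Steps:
j(z) = 4*z (j(z) = 2*(z + z) = 2*(2*z) = 4*z)
a(O, C) = 324 (a(O, C) = (6*3)² = 18² = 324)
D(x) = 324*x
I(k) = -2 + 1299*k (I(k) = -2 + (324*(4*k) + k*3) = -2 + (1296*k + 3*k) = -2 + 1299*k)
I(-1*147) - 1*(-316627) = (-2 + 1299*(-1*147)) - 1*(-316627) = (-2 + 1299*(-147)) + 316627 = (-2 - 190953) + 316627 = -190955 + 316627 = 125672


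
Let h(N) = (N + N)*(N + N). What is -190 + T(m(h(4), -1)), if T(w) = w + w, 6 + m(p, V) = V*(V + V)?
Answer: -198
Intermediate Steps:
h(N) = 4*N² (h(N) = (2*N)*(2*N) = 4*N²)
m(p, V) = -6 + 2*V² (m(p, V) = -6 + V*(V + V) = -6 + V*(2*V) = -6 + 2*V²)
T(w) = 2*w
-190 + T(m(h(4), -1)) = -190 + 2*(-6 + 2*(-1)²) = -190 + 2*(-6 + 2*1) = -190 + 2*(-6 + 2) = -190 + 2*(-4) = -190 - 8 = -198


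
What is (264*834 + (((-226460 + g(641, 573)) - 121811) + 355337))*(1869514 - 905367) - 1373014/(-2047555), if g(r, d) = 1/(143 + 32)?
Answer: 15701295558744337557/71664425 ≈ 2.1909e+11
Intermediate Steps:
g(r, d) = 1/175
(264*834 + (((-226460 + g(641, 573)) - 121811) + 355337))*(1869514 - 905367) - 1373014/(-2047555) = (264*834 + (((-226460 + 1/175) - 121811) + 355337))*(1869514 - 905367) - 1373014/(-2047555) = (220176 + ((-39630499/175 - 121811) + 355337))*964147 - 1373014*(-1)/2047555 = (220176 + (-60947424/175 + 355337))*964147 - 1*(-1373014/2047555) = (220176 + 1236551/175)*964147 + 1373014/2047555 = (39767351/175)*964147 + 1373014/2047555 = 38341572164597/175 + 1373014/2047555 = 15701295558744337557/71664425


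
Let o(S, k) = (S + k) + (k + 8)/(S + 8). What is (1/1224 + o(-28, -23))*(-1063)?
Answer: 65379815/1224 ≈ 53415.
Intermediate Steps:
o(S, k) = S + k + (8 + k)/(8 + S) (o(S, k) = (S + k) + (8 + k)/(8 + S) = S + k + (8 + k)/(8 + S))
(1/1224 + o(-28, -23))*(-1063) = (1/1224 + (8 + (-28)² + 8*(-28) + 9*(-23) - 28*(-23))/(8 - 28))*(-1063) = (1/1224 + (8 + 784 - 224 - 207 + 644)/(-20))*(-1063) = (1/1224 - 1/20*1005)*(-1063) = (1/1224 - 201/4)*(-1063) = -61505/1224*(-1063) = 65379815/1224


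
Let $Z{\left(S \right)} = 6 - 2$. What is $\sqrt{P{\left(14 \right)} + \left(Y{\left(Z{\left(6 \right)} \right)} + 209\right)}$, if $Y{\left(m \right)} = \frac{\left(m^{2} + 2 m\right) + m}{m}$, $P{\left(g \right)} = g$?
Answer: $\sqrt{230} \approx 15.166$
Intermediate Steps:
$Z{\left(S \right)} = 4$
$Y{\left(m \right)} = \frac{m^{2} + 3 m}{m}$
$\sqrt{P{\left(14 \right)} + \left(Y{\left(Z{\left(6 \right)} \right)} + 209\right)} = \sqrt{14 + \left(\left(3 + 4\right) + 209\right)} = \sqrt{14 + \left(7 + 209\right)} = \sqrt{14 + 216} = \sqrt{230}$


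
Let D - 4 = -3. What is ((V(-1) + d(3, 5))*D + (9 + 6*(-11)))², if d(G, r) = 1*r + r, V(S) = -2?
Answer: 2401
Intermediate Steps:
D = 1 (D = 4 - 3 = 1)
d(G, r) = 2*r (d(G, r) = r + r = 2*r)
((V(-1) + d(3, 5))*D + (9 + 6*(-11)))² = ((-2 + 2*5)*1 + (9 + 6*(-11)))² = ((-2 + 10)*1 + (9 - 66))² = (8*1 - 57)² = (8 - 57)² = (-49)² = 2401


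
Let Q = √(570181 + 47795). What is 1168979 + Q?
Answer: 1168979 + 6*√17166 ≈ 1.1698e+6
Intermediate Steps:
Q = 6*√17166 (Q = √617976 = 6*√17166 ≈ 786.11)
1168979 + Q = 1168979 + 6*√17166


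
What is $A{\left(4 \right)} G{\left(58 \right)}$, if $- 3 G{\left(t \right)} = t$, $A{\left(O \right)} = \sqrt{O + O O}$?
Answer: $- \frac{116 \sqrt{5}}{3} \approx -86.461$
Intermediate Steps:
$A{\left(O \right)} = \sqrt{O + O^{2}}$
$G{\left(t \right)} = - \frac{t}{3}$
$A{\left(4 \right)} G{\left(58 \right)} = \sqrt{4 \left(1 + 4\right)} \left(\left(- \frac{1}{3}\right) 58\right) = \sqrt{4 \cdot 5} \left(- \frac{58}{3}\right) = \sqrt{20} \left(- \frac{58}{3}\right) = 2 \sqrt{5} \left(- \frac{58}{3}\right) = - \frac{116 \sqrt{5}}{3}$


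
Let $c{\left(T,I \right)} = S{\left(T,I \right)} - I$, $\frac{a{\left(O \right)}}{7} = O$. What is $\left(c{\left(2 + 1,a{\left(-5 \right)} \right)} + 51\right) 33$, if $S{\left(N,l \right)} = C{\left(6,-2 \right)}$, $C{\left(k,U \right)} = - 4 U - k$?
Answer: $2904$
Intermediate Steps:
$a{\left(O \right)} = 7 O$
$C{\left(k,U \right)} = - k - 4 U$
$S{\left(N,l \right)} = 2$ ($S{\left(N,l \right)} = \left(-1\right) 6 - -8 = -6 + 8 = 2$)
$c{\left(T,I \right)} = 2 - I$
$\left(c{\left(2 + 1,a{\left(-5 \right)} \right)} + 51\right) 33 = \left(\left(2 - 7 \left(-5\right)\right) + 51\right) 33 = \left(\left(2 - -35\right) + 51\right) 33 = \left(\left(2 + 35\right) + 51\right) 33 = \left(37 + 51\right) 33 = 88 \cdot 33 = 2904$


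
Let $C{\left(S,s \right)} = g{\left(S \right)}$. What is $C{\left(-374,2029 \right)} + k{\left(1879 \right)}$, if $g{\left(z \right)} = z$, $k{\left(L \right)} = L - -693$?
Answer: $2198$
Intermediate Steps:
$k{\left(L \right)} = 693 + L$ ($k{\left(L \right)} = L + 693 = 693 + L$)
$C{\left(S,s \right)} = S$
$C{\left(-374,2029 \right)} + k{\left(1879 \right)} = -374 + \left(693 + 1879\right) = -374 + 2572 = 2198$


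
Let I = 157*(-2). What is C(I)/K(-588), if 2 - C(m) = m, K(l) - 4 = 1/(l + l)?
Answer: 371616/4703 ≈ 79.017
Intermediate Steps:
I = -314
K(l) = 4 + 1/(2*l) (K(l) = 4 + 1/(l + l) = 4 + 1/(2*l))
C(m) = 2 - m
C(I)/K(-588) = (2 - 1*(-314))/(4 + (1/2)/(-588)) = (2 + 314)/(4 + (1/2)*(-1/588)) = 316/(4 - 1/1176) = 316/(4703/1176) = 316*(1176/4703) = 371616/4703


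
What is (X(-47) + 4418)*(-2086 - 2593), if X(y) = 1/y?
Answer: -971570955/47 ≈ -2.0672e+7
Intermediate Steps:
(X(-47) + 4418)*(-2086 - 2593) = (1/(-47) + 4418)*(-2086 - 2593) = (-1/47 + 4418)*(-4679) = (207645/47)*(-4679) = -971570955/47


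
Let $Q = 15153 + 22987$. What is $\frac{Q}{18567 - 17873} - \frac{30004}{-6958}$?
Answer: $\frac{71550224}{1207213} \approx 59.269$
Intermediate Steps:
$Q = 38140$
$\frac{Q}{18567 - 17873} - \frac{30004}{-6958} = \frac{38140}{18567 - 17873} - \frac{30004}{-6958} = \frac{38140}{18567 - 17873} - - \frac{15002}{3479} = \frac{38140}{694} + \frac{15002}{3479} = 38140 \cdot \frac{1}{694} + \frac{15002}{3479} = \frac{19070}{347} + \frac{15002}{3479} = \frac{71550224}{1207213}$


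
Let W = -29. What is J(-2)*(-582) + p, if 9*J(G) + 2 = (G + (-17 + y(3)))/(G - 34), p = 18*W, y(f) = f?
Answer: -11378/27 ≈ -421.41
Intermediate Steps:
p = -522 (p = 18*(-29) = -522)
J(G) = -2/9 + (-14 + G)/(9*(-34 + G)) (J(G) = -2/9 + ((G + (-17 + 3))/(G - 34))/9 = -2/9 + ((G - 14)/(-34 + G))/9 = -2/9 + ((-14 + G)/(-34 + G))/9 = -2/9 + (-14 + G)/(9*(-34 + G)))
J(-2)*(-582) + p = ((54 - 1*(-2))/(9*(-34 - 2)))*(-582) - 522 = ((⅑)*(54 + 2)/(-36))*(-582) - 522 = ((⅑)*(-1/36)*56)*(-582) - 522 = -14/81*(-582) - 522 = 2716/27 - 522 = -11378/27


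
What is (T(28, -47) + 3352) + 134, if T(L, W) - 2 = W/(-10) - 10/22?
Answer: 384147/110 ≈ 3492.2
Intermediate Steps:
T(L, W) = 17/11 - W/10 (T(L, W) = 2 + (W/(-10) - 10/22) = 2 + (W*(-1/10) - 10*1/22) = 2 + (-W/10 - 5/11) = 2 + (-5/11 - W/10) = 17/11 - W/10)
(T(28, -47) + 3352) + 134 = ((17/11 - 1/10*(-47)) + 3352) + 134 = ((17/11 + 47/10) + 3352) + 134 = (687/110 + 3352) + 134 = 369407/110 + 134 = 384147/110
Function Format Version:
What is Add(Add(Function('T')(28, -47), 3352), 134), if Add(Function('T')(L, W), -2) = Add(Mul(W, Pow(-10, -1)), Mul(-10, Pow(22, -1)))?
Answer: Rational(384147, 110) ≈ 3492.2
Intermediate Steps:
Function('T')(L, W) = Add(Rational(17, 11), Mul(Rational(-1, 10), W)) (Function('T')(L, W) = Add(2, Add(Mul(W, Pow(-10, -1)), Mul(-10, Pow(22, -1)))) = Add(2, Add(Mul(W, Rational(-1, 10)), Mul(-10, Rational(1, 22)))) = Add(2, Add(Mul(Rational(-1, 10), W), Rational(-5, 11))) = Add(2, Add(Rational(-5, 11), Mul(Rational(-1, 10), W))) = Add(Rational(17, 11), Mul(Rational(-1, 10), W)))
Add(Add(Function('T')(28, -47), 3352), 134) = Add(Add(Add(Rational(17, 11), Mul(Rational(-1, 10), -47)), 3352), 134) = Add(Add(Add(Rational(17, 11), Rational(47, 10)), 3352), 134) = Add(Add(Rational(687, 110), 3352), 134) = Add(Rational(369407, 110), 134) = Rational(384147, 110)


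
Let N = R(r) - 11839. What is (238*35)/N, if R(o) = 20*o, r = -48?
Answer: -8330/12799 ≈ -0.65083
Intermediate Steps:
N = -12799 (N = 20*(-48) - 11839 = -960 - 11839 = -12799)
(238*35)/N = (238*35)/(-12799) = 8330*(-1/12799) = -8330/12799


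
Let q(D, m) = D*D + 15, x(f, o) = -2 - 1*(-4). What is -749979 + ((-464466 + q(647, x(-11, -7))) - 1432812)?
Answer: -2228633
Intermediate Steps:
x(f, o) = 2 (x(f, o) = -2 + 4 = 2)
q(D, m) = 15 + D² (q(D, m) = D² + 15 = 15 + D²)
-749979 + ((-464466 + q(647, x(-11, -7))) - 1432812) = -749979 + ((-464466 + (15 + 647²)) - 1432812) = -749979 + ((-464466 + (15 + 418609)) - 1432812) = -749979 + ((-464466 + 418624) - 1432812) = -749979 + (-45842 - 1432812) = -749979 - 1478654 = -2228633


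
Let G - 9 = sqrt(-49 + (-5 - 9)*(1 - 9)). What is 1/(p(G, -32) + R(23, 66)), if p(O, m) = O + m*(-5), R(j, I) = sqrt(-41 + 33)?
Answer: 1/(169 + 3*sqrt(7) + 2*I*sqrt(2)) ≈ 0.0056503 - 9.032e-5*I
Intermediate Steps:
R(j, I) = 2*I*sqrt(2) (R(j, I) = sqrt(-8) = 2*I*sqrt(2))
G = 9 + 3*sqrt(7) (G = 9 + sqrt(-49 + (-5 - 9)*(1 - 9)) = 9 + sqrt(-49 - 14*(-8)) = 9 + sqrt(-49 + 112) = 9 + sqrt(63) = 9 + 3*sqrt(7) ≈ 16.937)
p(O, m) = O - 5*m
1/(p(G, -32) + R(23, 66)) = 1/(((9 + 3*sqrt(7)) - 5*(-32)) + 2*I*sqrt(2)) = 1/(((9 + 3*sqrt(7)) + 160) + 2*I*sqrt(2)) = 1/((169 + 3*sqrt(7)) + 2*I*sqrt(2)) = 1/(169 + 3*sqrt(7) + 2*I*sqrt(2))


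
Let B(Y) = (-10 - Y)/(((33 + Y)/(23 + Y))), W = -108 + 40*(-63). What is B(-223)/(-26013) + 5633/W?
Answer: -931762877/432960372 ≈ -2.1521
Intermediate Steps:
W = -2628 (W = -108 - 2520 = -2628)
B(Y) = (-10 - Y)*(23 + Y)/(33 + Y) (B(Y) = (-10 - Y)/(((33 + Y)/(23 + Y))) = (-10 - Y)*((23 + Y)/(33 + Y)) = (-10 - Y)*(23 + Y)/(33 + Y))
B(-223)/(-26013) + 5633/W = ((-230 - 1*(-223)² - 33*(-223))/(33 - 223))/(-26013) + 5633/(-2628) = ((-230 - 1*49729 + 7359)/(-190))*(-1/26013) + 5633*(-1/2628) = -(-230 - 49729 + 7359)/190*(-1/26013) - 5633/2628 = -1/190*(-42600)*(-1/26013) - 5633/2628 = (4260/19)*(-1/26013) - 5633/2628 = -1420/164749 - 5633/2628 = -931762877/432960372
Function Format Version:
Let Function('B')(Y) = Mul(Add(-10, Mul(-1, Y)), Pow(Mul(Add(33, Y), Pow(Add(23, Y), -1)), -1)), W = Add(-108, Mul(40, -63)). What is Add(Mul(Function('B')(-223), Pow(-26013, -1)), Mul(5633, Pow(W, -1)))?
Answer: Rational(-931762877, 432960372) ≈ -2.1521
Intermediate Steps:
W = -2628 (W = Add(-108, -2520) = -2628)
Function('B')(Y) = Mul(Pow(Add(33, Y), -1), Add(-10, Mul(-1, Y)), Add(23, Y)) (Function('B')(Y) = Mul(Add(-10, Mul(-1, Y)), Pow(Mul(Pow(Add(23, Y), -1), Add(33, Y)), -1)) = Mul(Add(-10, Mul(-1, Y)), Mul(Pow(Add(33, Y), -1), Add(23, Y))) = Mul(Pow(Add(33, Y), -1), Add(-10, Mul(-1, Y)), Add(23, Y)))
Add(Mul(Function('B')(-223), Pow(-26013, -1)), Mul(5633, Pow(W, -1))) = Add(Mul(Mul(Pow(Add(33, -223), -1), Add(-230, Mul(-1, Pow(-223, 2)), Mul(-33, -223))), Pow(-26013, -1)), Mul(5633, Pow(-2628, -1))) = Add(Mul(Mul(Pow(-190, -1), Add(-230, Mul(-1, 49729), 7359)), Rational(-1, 26013)), Mul(5633, Rational(-1, 2628))) = Add(Mul(Mul(Rational(-1, 190), Add(-230, -49729, 7359)), Rational(-1, 26013)), Rational(-5633, 2628)) = Add(Mul(Mul(Rational(-1, 190), -42600), Rational(-1, 26013)), Rational(-5633, 2628)) = Add(Mul(Rational(4260, 19), Rational(-1, 26013)), Rational(-5633, 2628)) = Add(Rational(-1420, 164749), Rational(-5633, 2628)) = Rational(-931762877, 432960372)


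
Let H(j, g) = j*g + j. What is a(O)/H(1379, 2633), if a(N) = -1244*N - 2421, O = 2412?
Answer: -1000983/1210762 ≈ -0.82674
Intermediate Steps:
H(j, g) = j + g*j (H(j, g) = g*j + j = j + g*j)
a(N) = -2421 - 1244*N
a(O)/H(1379, 2633) = (-2421 - 1244*2412)/((1379*(1 + 2633))) = (-2421 - 3000528)/((1379*2634)) = -3002949/3632286 = -3002949*1/3632286 = -1000983/1210762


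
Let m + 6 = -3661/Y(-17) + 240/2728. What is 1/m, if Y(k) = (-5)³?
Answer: 42625/996401 ≈ 0.042779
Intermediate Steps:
Y(k) = -125
m = 996401/42625 (m = -6 + (-3661/(-125) + 240/2728) = -6 + (-3661*(-1/125) + 240*(1/2728)) = -6 + (3661/125 + 30/341) = -6 + 1252151/42625 = 996401/42625 ≈ 23.376)
1/m = 1/(996401/42625) = 42625/996401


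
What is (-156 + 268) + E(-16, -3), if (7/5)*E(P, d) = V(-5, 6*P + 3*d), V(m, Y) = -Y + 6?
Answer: 1339/7 ≈ 191.29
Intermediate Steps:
V(m, Y) = 6 - Y
E(P, d) = 30/7 - 30*P/7 - 15*d/7 (E(P, d) = 5*(6 - (6*P + 3*d))/7 = 5*(6 - (3*d + 6*P))/7 = 5*(6 + (-6*P - 3*d))/7 = 5*(6 - 6*P - 3*d)/7 = 30/7 - 30*P/7 - 15*d/7)
(-156 + 268) + E(-16, -3) = (-156 + 268) + (30/7 - 30/7*(-16) - 15/7*(-3)) = 112 + (30/7 + 480/7 + 45/7) = 112 + 555/7 = 1339/7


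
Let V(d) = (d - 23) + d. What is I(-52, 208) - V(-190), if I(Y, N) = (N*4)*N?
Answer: 173459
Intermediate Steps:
I(Y, N) = 4*N**2 (I(Y, N) = (4*N)*N = 4*N**2)
V(d) = -23 + 2*d (V(d) = (-23 + d) + d = -23 + 2*d)
I(-52, 208) - V(-190) = 4*208**2 - (-23 + 2*(-190)) = 4*43264 - (-23 - 380) = 173056 - 1*(-403) = 173056 + 403 = 173459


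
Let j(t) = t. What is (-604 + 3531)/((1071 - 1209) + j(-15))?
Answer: -2927/153 ≈ -19.131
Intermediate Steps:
(-604 + 3531)/((1071 - 1209) + j(-15)) = (-604 + 3531)/((1071 - 1209) - 15) = 2927/(-138 - 15) = 2927/(-153) = 2927*(-1/153) = -2927/153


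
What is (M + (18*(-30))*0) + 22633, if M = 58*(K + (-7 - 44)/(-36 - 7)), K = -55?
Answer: 839007/43 ≈ 19512.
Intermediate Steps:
M = -134212/43 (M = 58*(-55 + (-7 - 44)/(-36 - 7)) = 58*(-55 - 51/(-43)) = 58*(-55 - 51*(-1/43)) = 58*(-55 + 51/43) = 58*(-2314/43) = -134212/43 ≈ -3121.2)
(M + (18*(-30))*0) + 22633 = (-134212/43 + (18*(-30))*0) + 22633 = (-134212/43 - 540*0) + 22633 = (-134212/43 + 0) + 22633 = -134212/43 + 22633 = 839007/43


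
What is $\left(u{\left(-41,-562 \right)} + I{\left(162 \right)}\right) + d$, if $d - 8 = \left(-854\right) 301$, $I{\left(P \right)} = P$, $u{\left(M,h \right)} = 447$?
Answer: $-256437$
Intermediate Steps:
$d = -257046$ ($d = 8 - 257054 = -257046$)
$\left(u{\left(-41,-562 \right)} + I{\left(162 \right)}\right) + d = \left(447 + 162\right) - 257046 = 609 - 257046 = -256437$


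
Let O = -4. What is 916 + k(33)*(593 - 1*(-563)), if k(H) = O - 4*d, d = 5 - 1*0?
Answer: -26828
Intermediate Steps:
d = 5 (d = 5 + 0 = 5)
k(H) = -24 (k(H) = -4 - 4*5 = -4 - 20 = -24)
916 + k(33)*(593 - 1*(-563)) = 916 - 24*(593 - 1*(-563)) = 916 - 24*(593 + 563) = 916 - 24*1156 = 916 - 27744 = -26828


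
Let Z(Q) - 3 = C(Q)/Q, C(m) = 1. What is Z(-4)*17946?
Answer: 98703/2 ≈ 49352.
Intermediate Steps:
Z(Q) = 3 + 1/Q
Z(-4)*17946 = (3 + 1/(-4))*17946 = (3 - 1/4)*17946 = (11/4)*17946 = 98703/2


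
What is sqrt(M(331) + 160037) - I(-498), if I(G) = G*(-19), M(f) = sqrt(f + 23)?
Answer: -9462 + sqrt(160037 + sqrt(354)) ≈ -9061.9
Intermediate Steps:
M(f) = sqrt(23 + f)
I(G) = -19*G
sqrt(M(331) + 160037) - I(-498) = sqrt(sqrt(23 + 331) + 160037) - (-19)*(-498) = sqrt(sqrt(354) + 160037) - 1*9462 = sqrt(160037 + sqrt(354)) - 9462 = -9462 + sqrt(160037 + sqrt(354))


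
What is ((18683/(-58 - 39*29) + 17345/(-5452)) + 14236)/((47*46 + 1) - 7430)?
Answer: -3177978003/1177343044 ≈ -2.6993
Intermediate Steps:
((18683/(-58 - 39*29) + 17345/(-5452)) + 14236)/((47*46 + 1) - 7430) = ((18683/(-58 - 1131) + 17345*(-1/5452)) + 14236)/((2162 + 1) - 7430) = ((18683/(-1189) - 17345/5452) + 14236)/(2163 - 7430) = ((18683*(-1/1189) - 17345/5452) + 14236)/(-5267) = ((-18683/1189 - 17345/5452) + 14236)*(-1/5267) = (-4223549/223532 + 14236)*(-1/5267) = (3177978003/223532)*(-1/5267) = -3177978003/1177343044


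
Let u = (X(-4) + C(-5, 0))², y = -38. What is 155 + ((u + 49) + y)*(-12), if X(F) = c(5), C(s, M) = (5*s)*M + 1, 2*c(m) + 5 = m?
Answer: 11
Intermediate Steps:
c(m) = -5/2 + m/2
C(s, M) = 1 + 5*M*s (C(s, M) = 5*M*s + 1 = 1 + 5*M*s)
X(F) = 0 (X(F) = -5/2 + (½)*5 = -5/2 + 5/2 = 0)
u = 1 (u = (0 + (1 + 5*0*(-5)))² = (0 + (1 + 0))² = (0 + 1)² = 1² = 1)
155 + ((u + 49) + y)*(-12) = 155 + ((1 + 49) - 38)*(-12) = 155 + (50 - 38)*(-12) = 155 + 12*(-12) = 155 - 144 = 11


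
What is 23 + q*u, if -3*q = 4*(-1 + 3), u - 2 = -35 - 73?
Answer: 917/3 ≈ 305.67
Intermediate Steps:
u = -106 (u = 2 + (-35 - 73) = 2 - 108 = -106)
q = -8/3 (q = -4*(-1 + 3)/3 = -4*2/3 = -1/3*8 = -8/3 ≈ -2.6667)
23 + q*u = 23 - 8/3*(-106) = 23 + 848/3 = 917/3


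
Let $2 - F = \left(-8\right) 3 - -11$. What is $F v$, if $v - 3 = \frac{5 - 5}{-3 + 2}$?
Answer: $45$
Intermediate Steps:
$v = 3$ ($v = 3 + \frac{5 - 5}{-3 + 2} = 3 + \frac{0}{-1} = 3 + 0 \left(-1\right) = 3 + 0 = 3$)
$F = 15$ ($F = 2 - \left(\left(-8\right) 3 - -11\right) = 2 - \left(-24 + 11\right) = 2 - -13 = 2 + 13 = 15$)
$F v = 15 \cdot 3 = 45$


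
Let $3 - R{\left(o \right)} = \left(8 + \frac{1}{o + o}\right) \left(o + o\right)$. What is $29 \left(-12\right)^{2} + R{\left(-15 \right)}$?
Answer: $4418$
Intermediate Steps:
$R{\left(o \right)} = 3 - 2 o \left(8 + \frac{1}{2 o}\right)$ ($R{\left(o \right)} = 3 - \left(8 + \frac{1}{o + o}\right) \left(o + o\right) = 3 - \left(8 + \frac{1}{2 o}\right) 2 o = 3 - 2 o \left(8 + \frac{1}{2 o}\right)$)
$29 \left(-12\right)^{2} + R{\left(-15 \right)} = 29 \left(-12\right)^{2} + \left(2 - -240\right) = 29 \cdot 144 + \left(2 + 240\right) = 4176 + 242 = 4418$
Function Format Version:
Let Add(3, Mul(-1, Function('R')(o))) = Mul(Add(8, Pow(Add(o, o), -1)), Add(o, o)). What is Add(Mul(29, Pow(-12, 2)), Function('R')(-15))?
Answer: 4418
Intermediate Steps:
Function('R')(o) = Add(3, Mul(-2, o, Add(8, Mul(Rational(1, 2), Pow(o, -1))))) (Function('R')(o) = Add(3, Mul(-1, Mul(Add(8, Pow(Add(o, o), -1)), Add(o, o)))) = Add(3, Mul(-1, Mul(Add(8, Pow(Mul(2, o), -1)), Mul(2, o)))) = Add(3, Mul(-1, Mul(Add(8, Mul(Rational(1, 2), Pow(o, -1))), Mul(2, o)))) = Add(3, Mul(-1, Mul(2, o, Add(8, Mul(Rational(1, 2), Pow(o, -1)))))) = Add(3, Mul(-2, o, Add(8, Mul(Rational(1, 2), Pow(o, -1))))))
Add(Mul(29, Pow(-12, 2)), Function('R')(-15)) = Add(Mul(29, Pow(-12, 2)), Add(2, Mul(-16, -15))) = Add(Mul(29, 144), Add(2, 240)) = Add(4176, 242) = 4418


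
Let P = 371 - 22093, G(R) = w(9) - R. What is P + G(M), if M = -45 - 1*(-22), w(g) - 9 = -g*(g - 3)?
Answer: -21744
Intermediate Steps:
w(g) = 9 - g*(-3 + g) (w(g) = 9 - g*(g - 3) = 9 - g*(-3 + g))
M = -23 (M = -45 + 22 = -23)
G(R) = -45 - R (G(R) = (9 - 1*9**2 + 3*9) - R = (9 - 1*81 + 27) - R = (9 - 81 + 27) - R = -45 - R)
P = -21722
P + G(M) = -21722 + (-45 - 1*(-23)) = -21722 + (-45 + 23) = -21722 - 22 = -21744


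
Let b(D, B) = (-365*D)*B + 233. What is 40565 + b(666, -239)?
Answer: 58139308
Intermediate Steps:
b(D, B) = 233 - 365*B*D (b(D, B) = -365*B*D + 233 = 233 - 365*B*D)
40565 + b(666, -239) = 40565 + (233 - 365*(-239)*666) = 40565 + (233 + 58098510) = 40565 + 58098743 = 58139308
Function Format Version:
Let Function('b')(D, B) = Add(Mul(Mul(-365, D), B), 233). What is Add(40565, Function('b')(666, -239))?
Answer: 58139308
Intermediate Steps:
Function('b')(D, B) = Add(233, Mul(-365, B, D)) (Function('b')(D, B) = Add(Mul(-365, B, D), 233) = Add(233, Mul(-365, B, D)))
Add(40565, Function('b')(666, -239)) = Add(40565, Add(233, Mul(-365, -239, 666))) = Add(40565, Add(233, 58098510)) = Add(40565, 58098743) = 58139308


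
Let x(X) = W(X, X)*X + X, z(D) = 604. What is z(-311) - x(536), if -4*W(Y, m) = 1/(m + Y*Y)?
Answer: 146065/2148 ≈ 68.000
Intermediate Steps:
W(Y, m) = -1/(4*(m + Y**2)) (W(Y, m) = -1/(4*(m + Y*Y)) = -1/(4*(m + Y**2)))
x(X) = X - X/(4*X + 4*X**2) (x(X) = (-1/(4*X + 4*X**2))*X + X = -X/(4*X + 4*X**2) + X = X - X/(4*X + 4*X**2))
z(-311) - x(536) = 604 - (-1/4 + 536 + 536**2)/(1 + 536) = 604 - (-1/4 + 536 + 287296)/537 = 604 - 1151327/(537*4) = 604 - 1*1151327/2148 = 604 - 1151327/2148 = 146065/2148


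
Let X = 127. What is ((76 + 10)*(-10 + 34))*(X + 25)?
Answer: 313728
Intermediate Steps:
((76 + 10)*(-10 + 34))*(X + 25) = ((76 + 10)*(-10 + 34))*(127 + 25) = (86*24)*152 = 2064*152 = 313728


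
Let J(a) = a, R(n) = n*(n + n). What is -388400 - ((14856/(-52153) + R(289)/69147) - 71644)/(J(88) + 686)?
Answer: -541925159615354995/1395608491017 ≈ -3.8831e+5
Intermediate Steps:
R(n) = 2*n² (R(n) = n*(2*n) = 2*n²)
-388400 - ((14856/(-52153) + R(289)/69147) - 71644)/(J(88) + 686) = -388400 - ((14856/(-52153) + (2*289²)/69147) - 71644)/(88 + 686) = -388400 - ((14856*(-1/52153) + (2*83521)*(1/69147)) - 71644)/774 = -388400 - ((-14856/52153 + 167042*(1/69147)) - 71644)/774 = -388400 - ((-14856/52153 + 167042/69147) - 71644)/774 = -388400 - (7684493594/3606223491 - 71644)/774 = -388400 - (-258356591295610)/(3606223491*774) = -388400 - 1*(-129178295647805/1395608491017) = -388400 + 129178295647805/1395608491017 = -541925159615354995/1395608491017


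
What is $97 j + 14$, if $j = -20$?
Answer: $-1926$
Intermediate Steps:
$97 j + 14 = 97 \left(-20\right) + 14 = -1940 + 14 = -1926$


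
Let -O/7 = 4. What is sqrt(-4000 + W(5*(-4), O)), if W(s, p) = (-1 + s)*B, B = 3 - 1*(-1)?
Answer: 2*I*sqrt(1021) ≈ 63.906*I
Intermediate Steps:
O = -28 (O = -7*4 = -28)
B = 4 (B = 3 + 1 = 4)
W(s, p) = -4 + 4*s (W(s, p) = (-1 + s)*4 = -4 + 4*s)
sqrt(-4000 + W(5*(-4), O)) = sqrt(-4000 + (-4 + 4*(5*(-4)))) = sqrt(-4000 + (-4 + 4*(-20))) = sqrt(-4000 + (-4 - 80)) = sqrt(-4000 - 84) = sqrt(-4084) = 2*I*sqrt(1021)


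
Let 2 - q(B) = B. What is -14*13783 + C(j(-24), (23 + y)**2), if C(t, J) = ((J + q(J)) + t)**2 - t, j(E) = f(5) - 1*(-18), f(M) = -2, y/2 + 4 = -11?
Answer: -192654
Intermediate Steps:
y = -30 (y = -8 + 2*(-11) = -8 - 22 = -30)
q(B) = 2 - B
j(E) = 16 (j(E) = -2 - 1*(-18) = -2 + 18 = 16)
C(t, J) = (2 + t)**2 - t (C(t, J) = ((J + (2 - J)) + t)**2 - t = (2 + t)**2 - t)
-14*13783 + C(j(-24), (23 + y)**2) = -14*13783 + ((2 + 16)**2 - 1*16) = -192962 + (18**2 - 16) = -192962 + (324 - 16) = -192962 + 308 = -192654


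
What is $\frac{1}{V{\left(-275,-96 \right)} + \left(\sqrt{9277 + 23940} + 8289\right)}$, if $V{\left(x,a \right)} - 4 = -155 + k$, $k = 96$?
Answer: $\frac{8234}{67765539} - \frac{\sqrt{33217}}{67765539} \approx 0.00011882$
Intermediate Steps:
$V{\left(x,a \right)} = -55$ ($V{\left(x,a \right)} = 4 + \left(-155 + 96\right) = 4 - 59 = -55$)
$\frac{1}{V{\left(-275,-96 \right)} + \left(\sqrt{9277 + 23940} + 8289\right)} = \frac{1}{-55 + \left(\sqrt{9277 + 23940} + 8289\right)} = \frac{1}{-55 + \left(\sqrt{33217} + 8289\right)} = \frac{1}{-55 + \left(8289 + \sqrt{33217}\right)} = \frac{1}{8234 + \sqrt{33217}}$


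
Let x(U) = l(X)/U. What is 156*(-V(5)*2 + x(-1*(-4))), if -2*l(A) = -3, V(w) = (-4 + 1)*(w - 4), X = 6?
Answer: 1989/2 ≈ 994.50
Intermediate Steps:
V(w) = 12 - 3*w (V(w) = -3*(-4 + w) = 12 - 3*w)
l(A) = 3/2 (l(A) = -½*(-3) = 3/2)
x(U) = 3/(2*U)
156*(-V(5)*2 + x(-1*(-4))) = 156*(-(12 - 3*5)*2 + 3/(2*((-1*(-4))))) = 156*(-(12 - 15)*2 + (3/2)/4) = 156*(-1*(-3)*2 + (3/2)*(¼)) = 156*(3*2 + 3/8) = 156*(6 + 3/8) = 156*(51/8) = 1989/2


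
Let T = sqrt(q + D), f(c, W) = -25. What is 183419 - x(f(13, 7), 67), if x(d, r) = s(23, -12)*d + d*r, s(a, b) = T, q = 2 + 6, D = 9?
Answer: 185094 + 25*sqrt(17) ≈ 1.8520e+5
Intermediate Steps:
q = 8
T = sqrt(17) (T = sqrt(8 + 9) = sqrt(17) ≈ 4.1231)
s(a, b) = sqrt(17)
x(d, r) = d*r + d*sqrt(17) (x(d, r) = sqrt(17)*d + d*r = d*sqrt(17) + d*r = d*r + d*sqrt(17))
183419 - x(f(13, 7), 67) = 183419 - (-25)*(67 + sqrt(17)) = 183419 - (-1675 - 25*sqrt(17)) = 183419 + (1675 + 25*sqrt(17)) = 185094 + 25*sqrt(17)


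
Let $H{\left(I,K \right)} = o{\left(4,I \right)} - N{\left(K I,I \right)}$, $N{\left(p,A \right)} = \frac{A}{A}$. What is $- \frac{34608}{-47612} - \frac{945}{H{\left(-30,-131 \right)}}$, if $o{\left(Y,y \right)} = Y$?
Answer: $- \frac{3740793}{11903} \approx -314.27$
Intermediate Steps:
$N{\left(p,A \right)} = 1$
$H{\left(I,K \right)} = 3$ ($H{\left(I,K \right)} = 4 - 1 = 3$)
$- \frac{34608}{-47612} - \frac{945}{H{\left(-30,-131 \right)}} = - \frac{34608}{-47612} - \frac{945}{3} = \left(-34608\right) \left(- \frac{1}{47612}\right) - 315 = \frac{8652}{11903} - 315 = - \frac{3740793}{11903}$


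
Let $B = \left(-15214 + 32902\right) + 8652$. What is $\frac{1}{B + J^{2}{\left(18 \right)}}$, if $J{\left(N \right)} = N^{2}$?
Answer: $\frac{1}{131316} \approx 7.6152 \cdot 10^{-6}$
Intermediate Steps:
$B = 26340$ ($B = 17688 + 8652 = 26340$)
$\frac{1}{B + J^{2}{\left(18 \right)}} = \frac{1}{26340 + \left(18^{2}\right)^{2}} = \frac{1}{26340 + 324^{2}} = \frac{1}{26340 + 104976} = \frac{1}{131316}$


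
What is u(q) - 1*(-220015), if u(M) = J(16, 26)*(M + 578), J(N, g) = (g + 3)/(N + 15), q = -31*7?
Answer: 6830934/31 ≈ 2.2035e+5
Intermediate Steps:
q = -217
J(N, g) = (3 + g)/(15 + N)
u(M) = 16762/31 + 29*M/31 (u(M) = ((3 + 26)/(15 + 16))*(M + 578) = (29/31)*(578 + M) = ((1/31)*29)*(578 + M) = 29*(578 + M)/31 = 16762/31 + 29*M/31)
u(q) - 1*(-220015) = (16762/31 + (29/31)*(-217)) - 1*(-220015) = (16762/31 - 203) + 220015 = 10469/31 + 220015 = 6830934/31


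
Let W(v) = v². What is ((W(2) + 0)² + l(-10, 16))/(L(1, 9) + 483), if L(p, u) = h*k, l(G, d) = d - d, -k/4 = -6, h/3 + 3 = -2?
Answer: 16/123 ≈ 0.13008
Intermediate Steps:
h = -15 (h = -9 + 3*(-2) = -9 - 6 = -15)
k = 24 (k = -4*(-6) = 24)
l(G, d) = 0
L(p, u) = -360 (L(p, u) = -15*24 = -360)
((W(2) + 0)² + l(-10, 16))/(L(1, 9) + 483) = ((2² + 0)² + 0)/(-360 + 483) = ((4 + 0)² + 0)/123 = (4² + 0)*(1/123) = (16 + 0)*(1/123) = 16*(1/123) = 16/123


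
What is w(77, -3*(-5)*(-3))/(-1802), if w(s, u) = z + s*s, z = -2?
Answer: -5927/1802 ≈ -3.2891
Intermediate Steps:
w(s, u) = -2 + s**2 (w(s, u) = -2 + s*s = -2 + s**2)
w(77, -3*(-5)*(-3))/(-1802) = (-2 + 77**2)/(-1802) = (-2 + 5929)*(-1/1802) = 5927*(-1/1802) = -5927/1802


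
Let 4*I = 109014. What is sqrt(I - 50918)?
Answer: I*sqrt(94658)/2 ≈ 153.83*I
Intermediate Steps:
I = 54507/2 (I = (1/4)*109014 = 54507/2 ≈ 27254.)
sqrt(I - 50918) = sqrt(54507/2 - 50918) = sqrt(-47329/2) = I*sqrt(94658)/2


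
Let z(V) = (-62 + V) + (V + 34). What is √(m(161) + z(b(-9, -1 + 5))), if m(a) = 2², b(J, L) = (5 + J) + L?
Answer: 2*I*√6 ≈ 4.899*I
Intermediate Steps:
b(J, L) = 5 + J + L
z(V) = -28 + 2*V (z(V) = (-62 + V) + (34 + V) = -28 + 2*V)
m(a) = 4
√(m(161) + z(b(-9, -1 + 5))) = √(4 + (-28 + 2*(5 - 9 + (-1 + 5)))) = √(4 + (-28 + 2*(5 - 9 + 4))) = √(4 + (-28 + 2*0)) = √(4 + (-28 + 0)) = √(4 - 28) = √(-24) = 2*I*√6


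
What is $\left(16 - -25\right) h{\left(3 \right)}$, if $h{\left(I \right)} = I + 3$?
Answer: $246$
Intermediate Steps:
$h{\left(I \right)} = 3 + I$
$\left(16 - -25\right) h{\left(3 \right)} = \left(16 - -25\right) \left(3 + 3\right) = \left(16 + 25\right) 6 = 41 \cdot 6 = 246$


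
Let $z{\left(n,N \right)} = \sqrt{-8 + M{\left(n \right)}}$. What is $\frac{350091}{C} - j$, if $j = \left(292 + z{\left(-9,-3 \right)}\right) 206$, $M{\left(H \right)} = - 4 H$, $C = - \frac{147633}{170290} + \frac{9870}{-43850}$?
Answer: $- \frac{6899362071206}{18121043} - 412 \sqrt{7} \approx -3.8183 \cdot 10^{5}$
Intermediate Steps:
$C = - \frac{163089387}{149344330}$ ($C = \left(-147633\right) \frac{1}{170290} + 9870 \left(- \frac{1}{43850}\right) = - \frac{147633}{170290} - \frac{987}{4385} = - \frac{163089387}{149344330} \approx -1.092$)
$z{\left(n,N \right)} = \sqrt{-8 - 4 n}$
$j = 60152 + 412 \sqrt{7}$ ($j = \left(292 + 2 \sqrt{-2 - -9}\right) 206 = \left(292 + 2 \sqrt{-2 + 9}\right) 206 = \left(292 + 2 \sqrt{7}\right) 206 = 60152 + 412 \sqrt{7} \approx 61242.0$)
$\frac{350091}{C} - j = \frac{350091}{- \frac{163089387}{149344330}} - \left(60152 + 412 \sqrt{7}\right) = 350091 \left(- \frac{149344330}{163089387}\right) - \left(60152 + 412 \sqrt{7}\right) = - \frac{5809345092670}{18121043} - \left(60152 + 412 \sqrt{7}\right) = - \frac{6899362071206}{18121043} - 412 \sqrt{7}$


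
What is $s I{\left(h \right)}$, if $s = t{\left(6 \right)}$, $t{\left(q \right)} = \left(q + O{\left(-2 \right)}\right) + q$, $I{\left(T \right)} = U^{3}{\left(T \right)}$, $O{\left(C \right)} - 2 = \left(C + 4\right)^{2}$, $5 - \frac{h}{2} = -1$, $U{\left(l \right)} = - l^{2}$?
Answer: $-53747712$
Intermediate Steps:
$h = 12$ ($h = 10 - -2 = 10 + 2 = 12$)
$O{\left(C \right)} = 2 + \left(4 + C\right)^{2}$ ($O{\left(C \right)} = 2 + \left(C + 4\right)^{2} = 2 + \left(4 + C\right)^{2}$)
$I{\left(T \right)} = - T^{6}$ ($I{\left(T \right)} = \left(- T^{2}\right)^{3} = - T^{6}$)
$t{\left(q \right)} = 6 + 2 q$ ($t{\left(q \right)} = \left(q + \left(2 + \left(4 - 2\right)^{2}\right)\right) + q = \left(q + \left(2 + 2^{2}\right)\right) + q = \left(q + \left(2 + 4\right)\right) + q = \left(q + 6\right) + q = \left(6 + q\right) + q = 6 + 2 q$)
$s = 18$ ($s = 6 + 2 \cdot 6 = 6 + 12 = 18$)
$s I{\left(h \right)} = 18 \left(- 12^{6}\right) = 18 \left(\left(-1\right) 2985984\right) = 18 \left(-2985984\right) = -53747712$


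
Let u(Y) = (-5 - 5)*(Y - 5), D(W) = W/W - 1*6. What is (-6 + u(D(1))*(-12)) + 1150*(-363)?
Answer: -418656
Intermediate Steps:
D(W) = -5 (D(W) = 1 - 6 = -5)
u(Y) = 50 - 10*Y (u(Y) = -10*(-5 + Y) = 50 - 10*Y)
(-6 + u(D(1))*(-12)) + 1150*(-363) = (-6 + (50 - 10*(-5))*(-12)) + 1150*(-363) = (-6 + (50 + 50)*(-12)) - 417450 = (-6 + 100*(-12)) - 417450 = (-6 - 1200) - 417450 = -1206 - 417450 = -418656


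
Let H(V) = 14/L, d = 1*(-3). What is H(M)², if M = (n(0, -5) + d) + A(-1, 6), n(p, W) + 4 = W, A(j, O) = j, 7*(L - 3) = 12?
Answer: 9604/1089 ≈ 8.8191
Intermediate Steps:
L = 33/7 (L = 3 + (⅐)*12 = 3 + 12/7 = 33/7 ≈ 4.7143)
d = -3
n(p, W) = -4 + W
M = -13 (M = ((-4 - 5) - 3) - 1 = (-9 - 3) - 1 = -12 - 1 = -13)
H(V) = 98/33 (H(V) = 14/(33/7) = 14*(7/33) = 98/33)
H(M)² = (98/33)² = 9604/1089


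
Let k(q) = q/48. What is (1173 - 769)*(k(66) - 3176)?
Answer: -2565097/2 ≈ -1.2825e+6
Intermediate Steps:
k(q) = q/48 (k(q) = q*(1/48) = q/48)
(1173 - 769)*(k(66) - 3176) = (1173 - 769)*((1/48)*66 - 3176) = 404*(11/8 - 3176) = 404*(-25397/8) = -2565097/2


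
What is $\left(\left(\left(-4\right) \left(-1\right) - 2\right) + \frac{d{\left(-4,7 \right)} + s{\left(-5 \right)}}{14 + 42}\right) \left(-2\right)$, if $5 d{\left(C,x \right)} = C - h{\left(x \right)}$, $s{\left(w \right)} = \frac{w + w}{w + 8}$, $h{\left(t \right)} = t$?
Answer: $- \frac{1597}{420} \approx -3.8024$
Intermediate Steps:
$s{\left(w \right)} = \frac{2 w}{8 + w}$
$d{\left(C,x \right)} = - \frac{x}{5} + \frac{C}{5}$ ($d{\left(C,x \right)} = \frac{C - x}{5} = - \frac{x}{5} + \frac{C}{5}$)
$\left(\left(\left(-4\right) \left(-1\right) - 2\right) + \frac{d{\left(-4,7 \right)} + s{\left(-5 \right)}}{14 + 42}\right) \left(-2\right) = \left(\left(\left(-4\right) \left(-1\right) - 2\right) + \frac{\left(\left(- \frac{1}{5}\right) 7 + \frac{1}{5} \left(-4\right)\right) + 2 \left(-5\right) \frac{1}{8 - 5}}{14 + 42}\right) \left(-2\right) = \left(\left(4 - 2\right) + \frac{\left(- \frac{7}{5} - \frac{4}{5}\right) + 2 \left(-5\right) \frac{1}{3}}{56}\right) \left(-2\right) = \left(2 + \left(- \frac{11}{5} + 2 \left(-5\right) \frac{1}{3}\right) \frac{1}{56}\right) \left(-2\right) = \left(2 + \left(- \frac{11}{5} - \frac{10}{3}\right) \frac{1}{56}\right) \left(-2\right) = \left(2 - \frac{83}{840}\right) \left(-2\right) = \frac{1597}{840} \left(-2\right) = - \frac{1597}{420}$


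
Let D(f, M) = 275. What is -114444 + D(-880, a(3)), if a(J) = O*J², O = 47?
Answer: -114169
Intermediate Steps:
a(J) = 47*J²
-114444 + D(-880, a(3)) = -114444 + 275 = -114169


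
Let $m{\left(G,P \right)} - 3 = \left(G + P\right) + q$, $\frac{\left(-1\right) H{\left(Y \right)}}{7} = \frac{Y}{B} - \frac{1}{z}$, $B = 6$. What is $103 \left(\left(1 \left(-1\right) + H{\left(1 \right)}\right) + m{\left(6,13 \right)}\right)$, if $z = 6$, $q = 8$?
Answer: $2987$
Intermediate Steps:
$H{\left(Y \right)} = \frac{7}{6} - \frac{7 Y}{6}$ ($H{\left(Y \right)} = - 7 \left(\frac{Y}{6} - \frac{1}{6}\right) = - 7 \left(- \frac{1}{6} + \frac{Y}{6}\right) = \frac{7}{6} - \frac{7 Y}{6}$)
$m{\left(G,P \right)} = 11 + G + P$ ($m{\left(G,P \right)} = 3 + \left(\left(G + P\right) + 8\right) = 3 + \left(8 + G + P\right) = 11 + G + P$)
$103 \left(\left(1 \left(-1\right) + H{\left(1 \right)}\right) + m{\left(6,13 \right)}\right) = 103 \left(\left(1 \left(-1\right) + \left(\frac{7}{6} - \frac{7}{6}\right)\right) + \left(11 + 6 + 13\right)\right) = 103 \left(\left(-1 + \left(\frac{7}{6} - \frac{7}{6}\right)\right) + 30\right) = 103 \left(\left(-1 + 0\right) + 30\right) = 103 \left(-1 + 30\right) = 103 \cdot 29 = 2987$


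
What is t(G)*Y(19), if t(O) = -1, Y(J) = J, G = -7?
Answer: -19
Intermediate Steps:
t(G)*Y(19) = -1*19 = -19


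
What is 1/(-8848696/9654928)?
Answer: -1206866/1106087 ≈ -1.0911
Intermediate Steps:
1/(-8848696/9654928) = 1/(-8848696*1/9654928) = 1/(-1106087/1206866) = -1206866/1106087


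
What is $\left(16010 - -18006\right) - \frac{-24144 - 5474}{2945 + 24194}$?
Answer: $\frac{923189842}{27139} \approx 34017.0$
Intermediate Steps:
$\left(16010 - -18006\right) - \frac{-24144 - 5474}{2945 + 24194} = \left(16010 + 18006\right) - - \frac{29618}{27139} = 34016 - \left(-29618\right) \frac{1}{27139} = 34016 - - \frac{29618}{27139} = 34016 + \frac{29618}{27139} = \frac{923189842}{27139}$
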